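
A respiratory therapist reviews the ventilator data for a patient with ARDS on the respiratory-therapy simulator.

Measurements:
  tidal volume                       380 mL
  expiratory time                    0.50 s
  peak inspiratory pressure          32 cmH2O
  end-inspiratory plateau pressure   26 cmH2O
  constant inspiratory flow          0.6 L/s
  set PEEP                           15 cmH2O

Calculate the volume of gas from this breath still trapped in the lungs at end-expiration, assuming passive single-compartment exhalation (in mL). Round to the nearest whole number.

R = (PIP − Pplat)/V̇ = (32 − 26) / 0.6 = 6.0/0.6 = 10.0 cmH2O·s/L.
C = Vt/(Pplat − PEEP) = 380.0 / (26 − 15) = 380.0/11.0 = 34.545 mL/cmH2O.
τ = R × C = 10.0 × 0.03455 L/cmH2O = 0.3455 s.
Fraction remaining = e^(−Te/τ) = e^(−0.50/0.3455) = 0.2352.
Trapped volume = 380.0 × 0.2352 = 89.376 mL.

89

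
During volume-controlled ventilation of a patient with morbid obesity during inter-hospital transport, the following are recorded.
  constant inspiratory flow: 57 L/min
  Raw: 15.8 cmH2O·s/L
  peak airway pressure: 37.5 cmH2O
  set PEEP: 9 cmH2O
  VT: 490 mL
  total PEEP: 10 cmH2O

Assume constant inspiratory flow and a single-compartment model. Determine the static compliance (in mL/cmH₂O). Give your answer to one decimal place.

Flow: 57 L/min ÷ 60 = 0.95 L/s.
Total PEEP = 10 cmH2O (set 9 + intrinsic 1); this is the baseline alveolar pressure.
Equation of motion (constant flow): PIP = Vt/C + R·V̇ + PEEP.
Vt/C = PIP − R·V̇ − PEEP = 37.5 − 15.8×0.95 − 10 = 37.5 − 15.01 − 10 = 12.49 cmH2O.
C = Vt / 12.49 = 490 / 12.49 = 39.231 mL/cmH2O.

39.2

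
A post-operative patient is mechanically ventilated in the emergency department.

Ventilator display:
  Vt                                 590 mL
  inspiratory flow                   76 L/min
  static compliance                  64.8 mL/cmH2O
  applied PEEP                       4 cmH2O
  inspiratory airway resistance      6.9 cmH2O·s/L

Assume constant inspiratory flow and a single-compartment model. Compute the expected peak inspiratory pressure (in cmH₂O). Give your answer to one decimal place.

21.8

Flow: 76 L/min ÷ 60 = 1.2667 L/s.
Equation of motion (constant flow): PIP = Vt/C + R·V̇ + PEEP.
PIP = 590/64.8 + 6.9×1.2667 + 4 = 9.105 + 8.74 + 4 = 21.845 cmH2O.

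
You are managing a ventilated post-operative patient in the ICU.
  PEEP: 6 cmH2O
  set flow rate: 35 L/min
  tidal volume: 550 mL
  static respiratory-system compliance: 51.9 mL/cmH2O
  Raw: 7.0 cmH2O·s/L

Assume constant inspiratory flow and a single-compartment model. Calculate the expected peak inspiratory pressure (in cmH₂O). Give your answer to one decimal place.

Flow: 35 L/min ÷ 60 = 0.5833 L/s.
Equation of motion (constant flow): PIP = Vt/C + R·V̇ + PEEP.
PIP = 550/51.9 + 7.0×0.5833 + 6 = 10.597 + 4.083 + 6 = 20.68 cmH2O.

20.7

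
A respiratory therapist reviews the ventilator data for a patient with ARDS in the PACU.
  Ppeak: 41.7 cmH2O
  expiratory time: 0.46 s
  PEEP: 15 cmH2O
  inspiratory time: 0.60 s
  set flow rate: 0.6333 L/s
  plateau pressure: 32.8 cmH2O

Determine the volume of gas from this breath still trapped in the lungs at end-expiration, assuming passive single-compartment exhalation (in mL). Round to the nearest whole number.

82

Vt = flow × Ti = 0.6333 L/s × 0.60 s × 1000 mL/L = 379.98 mL.
R = (PIP − Pplat)/V̇ = (41.7 − 32.8) / 0.6333 = 8.9/0.6333 = 14.053 cmH2O·s/L.
C = Vt/(Pplat − PEEP) = 379.98 / (32.8 − 15) = 379.98/17.8 = 21.347 mL/cmH2O.
τ = R × C = 14.053 × 0.02135 L/cmH2O = 0.3 s.
Fraction remaining = e^(−Te/τ) = e^(−0.46/0.3) = 0.2158.
Trapped volume = 379.98 × 0.2158 = 82.0 mL.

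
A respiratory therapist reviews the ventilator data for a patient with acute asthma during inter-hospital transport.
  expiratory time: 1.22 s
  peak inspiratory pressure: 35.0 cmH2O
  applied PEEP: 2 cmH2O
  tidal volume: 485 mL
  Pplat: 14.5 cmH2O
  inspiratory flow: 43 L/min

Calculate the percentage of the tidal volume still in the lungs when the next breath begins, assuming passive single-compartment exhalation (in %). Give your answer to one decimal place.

Flow: 43 L/min ÷ 60 = 0.7167 L/s.
R = (PIP − Pplat)/V̇ = (35.0 − 14.5) / 0.7167 = 20.5/0.7167 = 28.603 cmH2O·s/L.
C = Vt/(Pplat − PEEP) = 485.0 / (14.5 − 2) = 485.0/12.5 = 38.8 mL/cmH2O.
τ = R × C = 28.603 × 0.0388 L/cmH2O = 1.11 s.
Fraction remaining at end-expiration = e^(−Te/τ) = e^(−1.22/1.11) = 0.3332 → 33.32%.

33.3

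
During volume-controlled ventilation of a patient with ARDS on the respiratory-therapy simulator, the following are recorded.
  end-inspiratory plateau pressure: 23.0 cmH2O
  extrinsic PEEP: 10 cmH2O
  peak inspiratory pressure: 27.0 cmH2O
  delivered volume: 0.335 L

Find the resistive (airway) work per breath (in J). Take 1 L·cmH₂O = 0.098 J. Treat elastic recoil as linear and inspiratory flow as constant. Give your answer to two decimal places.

With constant inspiratory flow the resistive pressure is constant at PIP − Pplat = 27.0 − 23.0 = 4.0 cmH2O, so resistive work = 4.0 × 0.335 = 1.34 L·cmH2O.
× 0.098 J/(L·cmH2O) → 0.1313 J.

0.13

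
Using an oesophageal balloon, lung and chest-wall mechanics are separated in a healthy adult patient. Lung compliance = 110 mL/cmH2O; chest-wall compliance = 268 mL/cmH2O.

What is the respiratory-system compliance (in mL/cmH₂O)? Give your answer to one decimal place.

Lung and chest wall are elastances in series: 1/Crs = 1/CL + 1/Ccw.
1/Crs = 1/110 + 1/268 = 0.01282.
Crs = 78.003 mL/cmH2O.

78.0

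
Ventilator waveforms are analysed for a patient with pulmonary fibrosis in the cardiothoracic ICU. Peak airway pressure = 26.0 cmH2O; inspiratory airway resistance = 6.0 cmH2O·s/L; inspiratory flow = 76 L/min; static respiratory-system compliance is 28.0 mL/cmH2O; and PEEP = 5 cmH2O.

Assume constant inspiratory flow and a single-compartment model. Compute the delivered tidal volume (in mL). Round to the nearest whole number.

Flow: 76 L/min ÷ 60 = 1.2667 L/s.
Equation of motion (constant flow): PIP = Vt/C + R·V̇ + PEEP.
Vt/C = PIP − R·V̇ − PEEP = 26.0 − 7.6 − 5 = 13.4 cmH2O.
Vt = C × 13.4 = 28.0 × 13.4 = 375.2 mL.

375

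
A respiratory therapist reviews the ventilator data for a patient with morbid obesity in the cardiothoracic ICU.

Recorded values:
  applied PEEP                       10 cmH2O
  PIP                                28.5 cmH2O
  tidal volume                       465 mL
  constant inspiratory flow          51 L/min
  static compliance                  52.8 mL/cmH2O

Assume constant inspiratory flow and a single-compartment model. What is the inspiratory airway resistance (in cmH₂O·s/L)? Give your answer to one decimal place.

11.4

Flow: 51 L/min ÷ 60 = 0.85 L/s.
Equation of motion (constant flow): PIP = Vt/C + R·V̇ + PEEP.
R·V̇ = PIP − Vt/C − PEEP = 28.5 − 465/52.8 − 10 = 28.5 − 8.807 − 10 = 9.693 cmH2O.
R = 9.693 / 0.85 = 11.404 cmH2O·s/L.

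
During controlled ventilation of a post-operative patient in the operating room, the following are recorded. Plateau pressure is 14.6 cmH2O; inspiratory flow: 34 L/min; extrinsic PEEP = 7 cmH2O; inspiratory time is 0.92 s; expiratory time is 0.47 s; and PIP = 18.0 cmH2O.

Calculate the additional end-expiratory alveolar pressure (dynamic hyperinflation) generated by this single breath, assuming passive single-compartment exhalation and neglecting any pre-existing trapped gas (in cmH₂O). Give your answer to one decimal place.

Flow: 34 L/min ÷ 60 = 0.5667 L/s.
Vt = flow × Ti = 0.5667 L/s × 0.92 s × 1000 mL/L = 521.36 mL.
R = (PIP − Pplat)/V̇ = (18.0 − 14.6) / 0.5667 = 3.4/0.5667 = 6.0 cmH2O·s/L.
C = Vt/(Pplat − PEEP) = 521.36 / (14.6 − 7) = 521.36/7.6 = 68.6 mL/cmH2O.
τ = R × C = 6.0 × 0.0686 L/cmH2O = 0.4116 s.
Fraction remaining = e^(−Te/τ) = e^(−0.47/0.4116) = 0.3192; trapped volume = 521.36 × 0.3192 = 166.42 mL.
Additional alveolar pressure from trapping ≈ V_trapped / C = 166.42 / 68.6 = 2.426 cmH2O.

2.4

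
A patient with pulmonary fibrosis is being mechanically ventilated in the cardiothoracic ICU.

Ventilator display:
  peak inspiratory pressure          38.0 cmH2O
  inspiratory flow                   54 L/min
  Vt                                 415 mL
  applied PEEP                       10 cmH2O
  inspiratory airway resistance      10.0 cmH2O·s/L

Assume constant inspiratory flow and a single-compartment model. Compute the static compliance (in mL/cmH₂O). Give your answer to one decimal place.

Flow: 54 L/min ÷ 60 = 0.9 L/s.
Equation of motion (constant flow): PIP = Vt/C + R·V̇ + PEEP.
Vt/C = PIP − R·V̇ − PEEP = 38.0 − 10.0×0.9 − 10 = 38.0 − 9.0 − 10 = 19.0 cmH2O.
C = Vt / 19.0 = 415 / 19.0 = 21.842 mL/cmH2O.

21.8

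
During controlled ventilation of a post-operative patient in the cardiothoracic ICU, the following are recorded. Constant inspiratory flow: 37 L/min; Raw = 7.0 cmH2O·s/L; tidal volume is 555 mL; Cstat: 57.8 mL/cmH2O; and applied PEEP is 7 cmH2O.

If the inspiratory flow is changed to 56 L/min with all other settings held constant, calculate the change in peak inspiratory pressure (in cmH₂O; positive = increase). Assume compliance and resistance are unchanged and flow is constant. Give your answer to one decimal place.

Flow: 37 L/min ÷ 60 = 0.6167 L/s.
New flow: 56 L/min ÷ 60 = 0.9333 L/s.
PIP = Vt/C + R·V̇ + PEEP (constant-flow equation of motion).
Only the resistive term changes: ΔPIP = R × ΔV̇ = 7.0 × (0.9333 − 0.6167) = 7.0 × 0.3166 = 2.216 cmH2O.

2.2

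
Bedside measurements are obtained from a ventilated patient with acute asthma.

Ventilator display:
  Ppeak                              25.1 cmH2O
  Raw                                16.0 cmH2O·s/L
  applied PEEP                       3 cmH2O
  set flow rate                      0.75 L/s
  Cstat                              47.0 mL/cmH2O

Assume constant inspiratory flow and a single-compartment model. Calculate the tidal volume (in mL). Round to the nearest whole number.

475

Equation of motion (constant flow): PIP = Vt/C + R·V̇ + PEEP.
Vt/C = PIP − R·V̇ − PEEP = 25.1 − 12.0 − 3 = 10.1 cmH2O.
Vt = C × 10.1 = 47.0 × 10.1 = 474.7 mL.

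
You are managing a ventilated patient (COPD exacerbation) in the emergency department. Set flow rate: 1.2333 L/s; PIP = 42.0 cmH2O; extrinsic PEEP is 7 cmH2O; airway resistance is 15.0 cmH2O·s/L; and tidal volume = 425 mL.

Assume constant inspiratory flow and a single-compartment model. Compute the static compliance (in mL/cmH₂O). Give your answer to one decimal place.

Equation of motion (constant flow): PIP = Vt/C + R·V̇ + PEEP.
Vt/C = PIP − R·V̇ − PEEP = 42.0 − 15.0×1.2333 − 7 = 42.0 − 18.5 − 7 = 16.5 cmH2O.
C = Vt / 16.5 = 425 / 16.5 = 25.758 mL/cmH2O.

25.8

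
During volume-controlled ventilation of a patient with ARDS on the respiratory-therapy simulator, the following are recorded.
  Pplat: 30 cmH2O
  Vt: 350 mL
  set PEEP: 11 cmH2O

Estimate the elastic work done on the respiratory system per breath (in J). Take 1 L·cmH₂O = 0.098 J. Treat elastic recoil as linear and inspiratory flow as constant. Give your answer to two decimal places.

Elastic work ≈ ½ × (Pplat − PEEP) × Vt = 0.5 × (30 − 11) × 0.350 L = 0.5 × 19.0 × 0.350 = 3.325 L·cmH2O.
× 0.098 J/(L·cmH2O) → 0.3259 J.

0.33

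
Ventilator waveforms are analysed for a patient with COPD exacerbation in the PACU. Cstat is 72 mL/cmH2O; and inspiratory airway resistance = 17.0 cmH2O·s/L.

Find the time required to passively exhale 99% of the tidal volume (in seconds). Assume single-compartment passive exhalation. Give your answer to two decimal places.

τ = R × C = 17.0 × 72 mL/cmH2O = 17.0 × 0.072 L/cmH2O = 1.224 s.
Exhaled fraction f = 1 − e^(−t/τ) → t = −τ·ln(1 − f) = −1.224·ln(0.01) = 5.637 s.

5.64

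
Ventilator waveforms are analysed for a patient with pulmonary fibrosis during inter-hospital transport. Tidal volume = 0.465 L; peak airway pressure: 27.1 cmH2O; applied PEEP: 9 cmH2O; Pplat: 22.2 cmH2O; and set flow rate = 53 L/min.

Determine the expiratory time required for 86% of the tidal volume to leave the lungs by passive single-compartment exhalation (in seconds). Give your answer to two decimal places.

Flow: 53 L/min ÷ 60 = 0.8833 L/s.
R = (PIP − Pplat)/V̇ = (27.1 − 22.2) / 0.8833 = 4.9/0.8833 = 5.547 cmH2O·s/L.
C = Vt/(Pplat − PEEP) = 465.0 / (22.2 − 9) = 465.0/13.2 = 35.227 mL/cmH2O.
τ = R × C = 5.547 × 0.03523 L/cmH2O = 0.1954 s.
t = −τ·ln(1 − 0.86) = −0.1954·ln(0.14) = 0.3842 s.

0.38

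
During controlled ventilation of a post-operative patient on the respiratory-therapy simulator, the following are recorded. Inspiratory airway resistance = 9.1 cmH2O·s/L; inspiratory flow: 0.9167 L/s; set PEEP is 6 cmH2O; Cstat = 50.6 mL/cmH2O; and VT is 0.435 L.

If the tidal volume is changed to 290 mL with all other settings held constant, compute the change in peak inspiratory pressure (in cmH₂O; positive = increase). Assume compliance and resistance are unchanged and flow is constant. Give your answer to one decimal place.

-2.9

PIP = Vt/C + R·V̇ + PEEP (constant-flow equation of motion).
Only the elastic term changes: ΔPIP = ΔVt / C = (290 − 435) / 50.6 = -2.866 cmH2O.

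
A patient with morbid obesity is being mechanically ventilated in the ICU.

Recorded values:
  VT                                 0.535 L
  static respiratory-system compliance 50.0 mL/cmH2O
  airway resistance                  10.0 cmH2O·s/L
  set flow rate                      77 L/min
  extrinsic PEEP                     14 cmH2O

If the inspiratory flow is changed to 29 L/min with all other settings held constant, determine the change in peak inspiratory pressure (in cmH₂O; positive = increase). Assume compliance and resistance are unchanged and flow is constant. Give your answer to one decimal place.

-8.0

Flow: 77 L/min ÷ 60 = 1.2833 L/s.
New flow: 29 L/min ÷ 60 = 0.4833 L/s.
PIP = Vt/C + R·V̇ + PEEP (constant-flow equation of motion).
Only the resistive term changes: ΔPIP = R × ΔV̇ = 10.0 × (0.4833 − 1.2833) = 10.0 × -0.8 = -8.0 cmH2O.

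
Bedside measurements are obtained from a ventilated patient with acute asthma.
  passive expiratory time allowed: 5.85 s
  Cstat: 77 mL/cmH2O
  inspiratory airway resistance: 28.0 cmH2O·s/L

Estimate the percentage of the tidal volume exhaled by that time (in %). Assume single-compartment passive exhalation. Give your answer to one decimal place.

93.4

τ = R × C = 28.0 × 77 mL/cmH2O = 28.0 × 0.077 L/cmH2O = 2.156 s.
Passive exhalation: V(t)/V₀ = e^(−t/τ) = e^(−5.85/2.156) = 0.06631.
Fraction exhaled = 1 − 0.06631 = 0.9337 → 93.37%.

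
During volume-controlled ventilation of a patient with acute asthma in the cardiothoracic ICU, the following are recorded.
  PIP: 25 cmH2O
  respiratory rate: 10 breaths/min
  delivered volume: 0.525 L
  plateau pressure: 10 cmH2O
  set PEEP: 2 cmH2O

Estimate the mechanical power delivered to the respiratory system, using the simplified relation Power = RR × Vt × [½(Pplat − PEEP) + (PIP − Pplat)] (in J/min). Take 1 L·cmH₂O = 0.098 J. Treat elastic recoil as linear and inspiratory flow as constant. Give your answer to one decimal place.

9.8

Per-breath work = Vt × [½(Pplat−PEEP) + (PIP−Pplat)] = 0.525 × [0.5×8.0 + 15.0] = 0.525 × 19.0 = 9.975 L·cmH2O.
Power = 10 × 9.975 = 99.75 L·cmH2O/min.
× 0.098 J/(L·cmH2O) → 9.776 J/min.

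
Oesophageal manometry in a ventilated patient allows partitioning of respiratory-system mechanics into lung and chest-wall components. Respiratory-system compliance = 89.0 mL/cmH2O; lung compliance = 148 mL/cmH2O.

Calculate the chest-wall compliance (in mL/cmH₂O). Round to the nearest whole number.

223

1/Ccw = 1/Crs − 1/CL.
1/Ccw = 1/89.0 − 1/148 = 0.004479.
Ccw = 223.26 mL/cmH2O.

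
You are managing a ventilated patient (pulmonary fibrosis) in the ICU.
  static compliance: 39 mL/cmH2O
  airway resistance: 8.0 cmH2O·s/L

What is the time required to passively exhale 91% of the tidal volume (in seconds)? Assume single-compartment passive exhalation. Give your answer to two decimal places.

0.75

τ = R × C = 8.0 × 39 mL/cmH2O = 8.0 × 0.039 L/cmH2O = 0.312 s.
Exhaled fraction f = 1 − e^(−t/τ) → t = −τ·ln(1 − f) = −0.312·ln(0.09) = 0.7513 s.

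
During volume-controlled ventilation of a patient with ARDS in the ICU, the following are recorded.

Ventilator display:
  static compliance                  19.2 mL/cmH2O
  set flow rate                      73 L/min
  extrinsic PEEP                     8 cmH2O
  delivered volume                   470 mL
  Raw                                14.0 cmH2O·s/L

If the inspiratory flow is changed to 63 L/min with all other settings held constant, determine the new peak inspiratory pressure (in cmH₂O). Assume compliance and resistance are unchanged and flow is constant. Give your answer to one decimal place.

47.2

Flow: 73 L/min ÷ 60 = 1.2167 L/s.
New flow: 63 L/min ÷ 60 = 1.05 L/s.
PIP = Vt/C + R·V̇ + PEEP (constant-flow equation of motion).
Only the resistive term changes: ΔPIP = R × ΔV̇ = 14.0 × (1.05 − 1.2167) = 14.0 × -0.1667 = -2.334 cmH2O.
Original PIP = 470/19.2 + 14.0×1.2167 + 8 = 49.513 cmH2O; new PIP = 49.513 + (-2.334) = 47.179 cmH2O.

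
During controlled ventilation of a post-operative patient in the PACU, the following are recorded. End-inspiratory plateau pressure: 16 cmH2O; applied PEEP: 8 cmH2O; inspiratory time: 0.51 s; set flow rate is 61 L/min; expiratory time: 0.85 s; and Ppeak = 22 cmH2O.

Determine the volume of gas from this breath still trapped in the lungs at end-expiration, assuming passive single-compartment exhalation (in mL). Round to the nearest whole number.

Flow: 61 L/min ÷ 60 = 1.0167 L/s.
Vt = flow × Ti = 1.0167 L/s × 0.51 s × 1000 mL/L = 518.52 mL.
R = (PIP − Pplat)/V̇ = (22 − 16) / 1.0167 = 6.0/1.0167 = 5.901 cmH2O·s/L.
C = Vt/(Pplat − PEEP) = 518.52 / (16 − 8) = 518.52/8.0 = 64.815 mL/cmH2O.
τ = R × C = 5.901 × 0.06482 L/cmH2O = 0.3825 s.
Fraction remaining = e^(−Te/τ) = e^(−0.85/0.3825) = 0.1084.
Trapped volume = 518.52 × 0.1084 = 56.208 mL.

56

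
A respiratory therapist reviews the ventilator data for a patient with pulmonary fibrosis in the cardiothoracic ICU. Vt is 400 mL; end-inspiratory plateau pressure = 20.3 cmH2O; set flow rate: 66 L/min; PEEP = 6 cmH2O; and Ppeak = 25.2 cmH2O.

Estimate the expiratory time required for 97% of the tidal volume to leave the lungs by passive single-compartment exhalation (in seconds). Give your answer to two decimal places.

Flow: 66 L/min ÷ 60 = 1.1 L/s.
R = (PIP − Pplat)/V̇ = (25.2 − 20.3) / 1.1 = 4.9/1.1 = 4.455 cmH2O·s/L.
C = Vt/(Pplat − PEEP) = 400.0 / (20.3 − 6) = 400.0/14.3 = 27.972 mL/cmH2O.
τ = R × C = 4.455 × 0.02797 L/cmH2O = 0.1246 s.
t = −τ·ln(1 − 0.97) = −0.1246·ln(0.03) = 0.4369 s.

0.44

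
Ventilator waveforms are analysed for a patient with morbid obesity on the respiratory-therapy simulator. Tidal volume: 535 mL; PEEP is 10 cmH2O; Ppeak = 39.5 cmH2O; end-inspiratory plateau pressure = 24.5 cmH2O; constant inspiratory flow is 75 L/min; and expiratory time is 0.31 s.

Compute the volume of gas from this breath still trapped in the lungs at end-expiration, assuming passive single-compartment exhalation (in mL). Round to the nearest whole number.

266

Flow: 75 L/min ÷ 60 = 1.25 L/s.
R = (PIP − Pplat)/V̇ = (39.5 − 24.5) / 1.25 = 15.0/1.25 = 12.0 cmH2O·s/L.
C = Vt/(Pplat − PEEP) = 535.0 / (24.5 − 10) = 535.0/14.5 = 36.897 mL/cmH2O.
τ = R × C = 12.0 × 0.0369 L/cmH2O = 0.4428 s.
Fraction remaining = e^(−Te/τ) = e^(−0.31/0.4428) = 0.4965.
Trapped volume = 535.0 × 0.4965 = 265.63 mL.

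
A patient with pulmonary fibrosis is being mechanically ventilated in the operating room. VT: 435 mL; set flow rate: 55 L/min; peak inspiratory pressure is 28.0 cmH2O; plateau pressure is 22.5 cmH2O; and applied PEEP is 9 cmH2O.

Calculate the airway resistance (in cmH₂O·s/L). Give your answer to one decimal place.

Flow: 55 L/min ÷ 60 = 0.9167 L/s.
Raw = (PIP − Pplat) / flow = (28.0 − 22.5) / 0.9167 = 5.5 / 0.9167 = 6.0 cmH2O·s/L.

6.0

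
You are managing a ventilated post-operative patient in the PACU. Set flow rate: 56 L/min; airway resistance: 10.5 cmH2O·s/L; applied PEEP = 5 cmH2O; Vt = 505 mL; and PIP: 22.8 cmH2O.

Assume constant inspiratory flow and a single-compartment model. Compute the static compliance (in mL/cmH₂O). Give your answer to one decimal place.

63.1

Flow: 56 L/min ÷ 60 = 0.9333 L/s.
Equation of motion (constant flow): PIP = Vt/C + R·V̇ + PEEP.
Vt/C = PIP − R·V̇ − PEEP = 22.8 − 10.5×0.9333 − 5 = 22.8 − 9.8 − 5 = 8.0 cmH2O.
C = Vt / 8.0 = 505 / 8.0 = 63.125 mL/cmH2O.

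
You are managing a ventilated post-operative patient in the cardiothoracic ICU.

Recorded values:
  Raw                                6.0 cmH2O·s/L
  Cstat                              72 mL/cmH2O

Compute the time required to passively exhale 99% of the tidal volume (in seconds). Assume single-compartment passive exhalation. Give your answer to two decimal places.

τ = R × C = 6.0 × 72 mL/cmH2O = 6.0 × 0.072 L/cmH2O = 0.432 s.
Exhaled fraction f = 1 − e^(−t/τ) → t = −τ·ln(1 − f) = −0.432·ln(0.01) = 1.989 s.

1.99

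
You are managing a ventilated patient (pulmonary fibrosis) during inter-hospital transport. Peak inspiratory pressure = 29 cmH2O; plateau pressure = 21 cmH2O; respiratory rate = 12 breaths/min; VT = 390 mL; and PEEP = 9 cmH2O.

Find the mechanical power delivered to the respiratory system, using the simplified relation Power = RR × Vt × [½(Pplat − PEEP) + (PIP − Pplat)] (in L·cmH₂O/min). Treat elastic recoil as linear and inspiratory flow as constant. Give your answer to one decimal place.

65.5

Per-breath work = Vt × [½(Pplat−PEEP) + (PIP−Pplat)] = 0.390 × [0.5×12.0 + 8.0] = 0.390 × 14.0 = 5.46 L·cmH2O.
Power = 12 × 5.46 = 65.52 L·cmH2O/min.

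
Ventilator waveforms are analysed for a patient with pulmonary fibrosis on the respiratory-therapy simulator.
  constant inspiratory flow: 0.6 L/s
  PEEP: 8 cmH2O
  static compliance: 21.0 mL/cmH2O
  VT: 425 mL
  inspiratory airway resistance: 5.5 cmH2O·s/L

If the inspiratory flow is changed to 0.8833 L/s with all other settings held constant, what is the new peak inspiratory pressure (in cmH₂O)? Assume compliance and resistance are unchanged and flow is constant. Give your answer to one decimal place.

PIP = Vt/C + R·V̇ + PEEP (constant-flow equation of motion).
Only the resistive term changes: ΔPIP = R × ΔV̇ = 5.5 × (0.8833 − 0.6) = 5.5 × 0.2833 = 1.558 cmH2O.
Original PIP = 425/21.0 + 5.5×0.6 + 8 = 31.538 cmH2O; new PIP = 31.538 + (1.558) = 33.096 cmH2O.

33.1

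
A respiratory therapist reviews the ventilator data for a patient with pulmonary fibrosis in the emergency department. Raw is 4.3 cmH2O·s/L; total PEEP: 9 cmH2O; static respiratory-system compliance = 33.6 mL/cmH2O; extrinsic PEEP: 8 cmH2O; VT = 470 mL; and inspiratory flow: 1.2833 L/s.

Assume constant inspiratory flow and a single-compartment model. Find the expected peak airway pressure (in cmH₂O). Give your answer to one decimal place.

28.5

Total PEEP = 9 cmH2O (set 8 + intrinsic 1); this is the baseline alveolar pressure.
Equation of motion (constant flow): PIP = Vt/C + R·V̇ + PEEP.
PIP = 470/33.6 + 4.3×1.2833 + 9 = 13.988 + 5.518 + 9 = 28.506 cmH2O.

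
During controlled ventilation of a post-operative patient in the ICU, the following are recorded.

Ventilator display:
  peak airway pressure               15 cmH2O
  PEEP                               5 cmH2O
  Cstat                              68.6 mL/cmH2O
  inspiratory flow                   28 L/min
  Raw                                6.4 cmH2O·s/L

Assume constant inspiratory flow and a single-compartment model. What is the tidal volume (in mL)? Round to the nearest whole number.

481

Flow: 28 L/min ÷ 60 = 0.4667 L/s.
Equation of motion (constant flow): PIP = Vt/C + R·V̇ + PEEP.
Vt/C = PIP − R·V̇ − PEEP = 15 − 2.987 − 5 = 7.013 cmH2O.
Vt = C × 7.013 = 68.6 × 7.013 = 481.09 mL.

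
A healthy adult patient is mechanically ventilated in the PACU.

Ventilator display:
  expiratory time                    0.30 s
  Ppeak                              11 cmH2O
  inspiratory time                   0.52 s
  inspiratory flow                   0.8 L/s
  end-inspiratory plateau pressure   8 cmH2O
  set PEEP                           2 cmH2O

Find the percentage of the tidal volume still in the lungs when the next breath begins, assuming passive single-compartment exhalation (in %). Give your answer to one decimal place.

Vt = flow × Ti = 0.8 L/s × 0.52 s × 1000 mL/L = 416.0 mL.
R = (PIP − Pplat)/V̇ = (11 − 8) / 0.8 = 3.0/0.8 = 3.75 cmH2O·s/L.
C = Vt/(Pplat − PEEP) = 416.0 / (8 − 2) = 416.0/6.0 = 69.333 mL/cmH2O.
τ = R × C = 3.75 × 0.06933 L/cmH2O = 0.26 s.
Fraction remaining at end-expiration = e^(−Te/τ) = e^(−0.30/0.26) = 0.3154 → 31.54%.

31.5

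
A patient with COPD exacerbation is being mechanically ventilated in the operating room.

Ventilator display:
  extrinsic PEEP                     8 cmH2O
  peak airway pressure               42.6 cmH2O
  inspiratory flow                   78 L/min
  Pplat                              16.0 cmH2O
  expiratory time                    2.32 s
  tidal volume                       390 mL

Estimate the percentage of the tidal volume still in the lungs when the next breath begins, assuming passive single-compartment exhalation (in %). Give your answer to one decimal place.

9.8

Flow: 78 L/min ÷ 60 = 1.3 L/s.
R = (PIP − Pplat)/V̇ = (42.6 − 16.0) / 1.3 = 26.6/1.3 = 20.462 cmH2O·s/L.
C = Vt/(Pplat − PEEP) = 390.0 / (16.0 − 8) = 390.0/8.0 = 48.75 mL/cmH2O.
τ = R × C = 20.462 × 0.04875 L/cmH2O = 0.9975 s.
Fraction remaining at end-expiration = e^(−Te/τ) = e^(−2.32/0.9975) = 0.0977 → 9.77%.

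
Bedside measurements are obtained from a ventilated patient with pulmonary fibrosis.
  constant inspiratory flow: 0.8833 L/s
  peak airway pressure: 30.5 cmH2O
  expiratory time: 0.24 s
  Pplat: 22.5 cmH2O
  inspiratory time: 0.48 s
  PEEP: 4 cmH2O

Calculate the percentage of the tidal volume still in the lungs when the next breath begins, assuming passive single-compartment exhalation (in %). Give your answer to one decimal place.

31.5

Vt = flow × Ti = 0.8833 L/s × 0.48 s × 1000 mL/L = 423.98 mL.
R = (PIP − Pplat)/V̇ = (30.5 − 22.5) / 0.8833 = 8.0/0.8833 = 9.057 cmH2O·s/L.
C = Vt/(Pplat − PEEP) = 423.98 / (22.5 − 4) = 423.98/18.5 = 22.918 mL/cmH2O.
τ = R × C = 9.057 × 0.02292 L/cmH2O = 0.2076 s.
Fraction remaining at end-expiration = e^(−Te/τ) = e^(−0.24/0.2076) = 0.3147 → 31.47%.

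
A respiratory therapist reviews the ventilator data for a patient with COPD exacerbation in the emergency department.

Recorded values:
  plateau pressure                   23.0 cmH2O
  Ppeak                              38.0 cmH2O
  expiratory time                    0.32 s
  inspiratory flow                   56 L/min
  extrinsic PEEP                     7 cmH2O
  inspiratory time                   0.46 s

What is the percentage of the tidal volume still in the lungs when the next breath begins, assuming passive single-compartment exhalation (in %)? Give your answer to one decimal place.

47.6

Flow: 56 L/min ÷ 60 = 0.9333 L/s.
Vt = flow × Ti = 0.9333 L/s × 0.46 s × 1000 mL/L = 429.32 mL.
R = (PIP − Pplat)/V̇ = (38.0 − 23.0) / 0.9333 = 15.0/0.9333 = 16.072 cmH2O·s/L.
C = Vt/(Pplat − PEEP) = 429.32 / (23.0 − 7) = 429.32/16.0 = 26.833 mL/cmH2O.
τ = R × C = 16.072 × 0.02683 L/cmH2O = 0.4312 s.
Fraction remaining at end-expiration = e^(−Te/τ) = e^(−0.32/0.4312) = 0.4761 → 47.61%.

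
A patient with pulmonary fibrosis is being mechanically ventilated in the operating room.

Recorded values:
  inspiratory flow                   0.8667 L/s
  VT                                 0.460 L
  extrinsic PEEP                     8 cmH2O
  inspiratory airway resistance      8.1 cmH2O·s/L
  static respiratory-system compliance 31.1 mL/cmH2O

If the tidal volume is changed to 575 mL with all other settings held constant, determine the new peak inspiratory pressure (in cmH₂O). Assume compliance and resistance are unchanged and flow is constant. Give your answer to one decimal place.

PIP = Vt/C + R·V̇ + PEEP (constant-flow equation of motion).
Only the elastic term changes: ΔPIP = ΔVt / C = (575 − 460) / 31.1 = 3.698 cmH2O.
Original PIP = 460/31.1 + 8.1×0.8667 + 8 = 29.811 cmH2O; new PIP = 29.811 + (3.698) = 33.509 cmH2O.

33.5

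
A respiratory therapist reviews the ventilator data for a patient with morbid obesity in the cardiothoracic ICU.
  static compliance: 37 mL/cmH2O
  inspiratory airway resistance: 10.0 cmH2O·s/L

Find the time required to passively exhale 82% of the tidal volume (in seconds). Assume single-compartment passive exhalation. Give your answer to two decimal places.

τ = R × C = 10.0 × 37 mL/cmH2O = 10.0 × 0.037 L/cmH2O = 0.37 s.
Exhaled fraction f = 1 − e^(−t/τ) → t = −τ·ln(1 − f) = −0.37·ln(0.18) = 0.6345 s.

0.63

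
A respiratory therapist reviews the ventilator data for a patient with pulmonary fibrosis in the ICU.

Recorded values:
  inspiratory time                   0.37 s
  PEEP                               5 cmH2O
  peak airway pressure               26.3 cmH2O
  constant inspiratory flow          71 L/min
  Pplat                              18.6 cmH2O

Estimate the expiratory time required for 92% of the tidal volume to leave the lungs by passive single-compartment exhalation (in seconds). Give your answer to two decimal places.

0.53

Flow: 71 L/min ÷ 60 = 1.1833 L/s.
Vt = flow × Ti = 1.1833 L/s × 0.37 s × 1000 mL/L = 437.82 mL.
R = (PIP − Pplat)/V̇ = (26.3 − 18.6) / 1.1833 = 7.7/1.1833 = 6.507 cmH2O·s/L.
C = Vt/(Pplat − PEEP) = 437.82 / (18.6 − 5) = 437.82/13.6 = 32.193 mL/cmH2O.
τ = R × C = 6.507 × 0.03219 L/cmH2O = 0.2095 s.
t = −τ·ln(1 − 0.92) = −0.2095·ln(0.08) = 0.5291 s.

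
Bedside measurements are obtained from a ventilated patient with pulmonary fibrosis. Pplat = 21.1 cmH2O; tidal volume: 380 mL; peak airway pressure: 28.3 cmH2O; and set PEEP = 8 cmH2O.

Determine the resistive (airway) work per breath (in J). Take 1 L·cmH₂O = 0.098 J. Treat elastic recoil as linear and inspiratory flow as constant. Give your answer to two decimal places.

0.27

With constant inspiratory flow the resistive pressure is constant at PIP − Pplat = 28.3 − 21.1 = 7.2 cmH2O, so resistive work = 7.2 × 0.380 = 2.736 L·cmH2O.
× 0.098 J/(L·cmH2O) → 0.2681 J.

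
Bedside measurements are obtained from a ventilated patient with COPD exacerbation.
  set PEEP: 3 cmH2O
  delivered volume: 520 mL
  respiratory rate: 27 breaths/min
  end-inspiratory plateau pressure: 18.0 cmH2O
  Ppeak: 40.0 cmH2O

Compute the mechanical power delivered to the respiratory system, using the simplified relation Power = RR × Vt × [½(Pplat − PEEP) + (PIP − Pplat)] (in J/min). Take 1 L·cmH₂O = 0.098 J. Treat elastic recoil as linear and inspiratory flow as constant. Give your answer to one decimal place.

40.6

Per-breath work = Vt × [½(Pplat−PEEP) + (PIP−Pplat)] = 0.520 × [0.5×15.0 + 22.0] = 0.520 × 29.5 = 15.34 L·cmH2O.
Power = 27 × 15.34 = 414.18 L·cmH2O/min.
× 0.098 J/(L·cmH2O) → 40.59 J/min.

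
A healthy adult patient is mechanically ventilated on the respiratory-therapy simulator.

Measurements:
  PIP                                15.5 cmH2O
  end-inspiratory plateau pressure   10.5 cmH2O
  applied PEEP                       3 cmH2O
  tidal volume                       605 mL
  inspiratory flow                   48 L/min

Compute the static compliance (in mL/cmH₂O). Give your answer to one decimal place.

80.7

Cstat = Vt / (Pplat − PEEP) = 605 / (10.5 − 3) = 605 / 7.5 = 80.667 mL/cmH2O.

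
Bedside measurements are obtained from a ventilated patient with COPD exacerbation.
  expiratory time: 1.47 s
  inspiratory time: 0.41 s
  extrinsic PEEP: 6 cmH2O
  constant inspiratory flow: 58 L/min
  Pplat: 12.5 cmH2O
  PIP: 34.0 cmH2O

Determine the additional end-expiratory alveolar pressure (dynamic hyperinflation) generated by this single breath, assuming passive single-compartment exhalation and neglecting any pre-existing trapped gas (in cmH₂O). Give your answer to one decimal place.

Flow: 58 L/min ÷ 60 = 0.9667 L/s.
Vt = flow × Ti = 0.9667 L/s × 0.41 s × 1000 mL/L = 396.35 mL.
R = (PIP − Pplat)/V̇ = (34.0 − 12.5) / 0.9667 = 21.5/0.9667 = 22.241 cmH2O·s/L.
C = Vt/(Pplat − PEEP) = 396.35 / (12.5 − 6) = 396.35/6.5 = 60.977 mL/cmH2O.
τ = R × C = 22.241 × 0.06098 L/cmH2O = 1.356 s.
Fraction remaining = e^(−Te/τ) = e^(−1.47/1.356) = 0.3382; trapped volume = 396.35 × 0.3382 = 134.05 mL.
Additional alveolar pressure from trapping ≈ V_trapped / C = 134.05 / 60.977 = 2.198 cmH2O.

2.2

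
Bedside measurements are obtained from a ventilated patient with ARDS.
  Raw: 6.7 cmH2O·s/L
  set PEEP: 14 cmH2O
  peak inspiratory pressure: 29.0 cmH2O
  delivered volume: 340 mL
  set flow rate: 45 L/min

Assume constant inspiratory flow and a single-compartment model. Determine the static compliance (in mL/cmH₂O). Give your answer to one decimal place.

Flow: 45 L/min ÷ 60 = 0.75 L/s.
Equation of motion (constant flow): PIP = Vt/C + R·V̇ + PEEP.
Vt/C = PIP − R·V̇ − PEEP = 29.0 − 6.7×0.75 − 14 = 29.0 − 5.025 − 14 = 9.975 cmH2O.
C = Vt / 9.975 = 340 / 9.975 = 34.085 mL/cmH2O.

34.1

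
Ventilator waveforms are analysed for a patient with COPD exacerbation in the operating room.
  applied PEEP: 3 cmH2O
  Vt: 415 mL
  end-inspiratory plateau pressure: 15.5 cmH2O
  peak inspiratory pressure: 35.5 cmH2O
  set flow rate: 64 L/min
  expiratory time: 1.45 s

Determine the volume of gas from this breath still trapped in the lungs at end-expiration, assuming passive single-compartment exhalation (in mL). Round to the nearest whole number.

Flow: 64 L/min ÷ 60 = 1.0667 L/s.
R = (PIP − Pplat)/V̇ = (35.5 − 15.5) / 1.0667 = 20.0/1.0667 = 18.749 cmH2O·s/L.
C = Vt/(Pplat − PEEP) = 415.0 / (15.5 − 3) = 415.0/12.5 = 33.2 mL/cmH2O.
τ = R × C = 18.749 × 0.0332 L/cmH2O = 0.6225 s.
Fraction remaining = e^(−Te/τ) = e^(−1.45/0.6225) = 0.09736.
Trapped volume = 415.0 × 0.09736 = 40.404 mL.

40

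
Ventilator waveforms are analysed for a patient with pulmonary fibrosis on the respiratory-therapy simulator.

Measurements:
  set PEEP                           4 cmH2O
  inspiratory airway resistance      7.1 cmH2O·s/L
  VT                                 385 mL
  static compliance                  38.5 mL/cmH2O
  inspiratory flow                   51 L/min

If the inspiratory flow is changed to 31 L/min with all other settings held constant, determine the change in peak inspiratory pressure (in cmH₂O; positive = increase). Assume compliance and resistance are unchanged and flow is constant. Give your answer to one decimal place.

Flow: 51 L/min ÷ 60 = 0.85 L/s.
New flow: 31 L/min ÷ 60 = 0.5167 L/s.
PIP = Vt/C + R·V̇ + PEEP (constant-flow equation of motion).
Only the resistive term changes: ΔPIP = R × ΔV̇ = 7.1 × (0.5167 − 0.85) = 7.1 × -0.3333 = -2.366 cmH2O.

-2.4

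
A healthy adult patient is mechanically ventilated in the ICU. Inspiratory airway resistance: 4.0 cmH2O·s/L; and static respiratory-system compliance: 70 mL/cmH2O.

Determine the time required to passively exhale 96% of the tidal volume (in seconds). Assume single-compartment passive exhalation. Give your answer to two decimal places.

0.90

τ = R × C = 4.0 × 70 mL/cmH2O = 4.0 × 0.070 L/cmH2O = 0.28 s.
Exhaled fraction f = 1 − e^(−t/τ) → t = −τ·ln(1 − f) = −0.28·ln(0.04) = 0.9013 s.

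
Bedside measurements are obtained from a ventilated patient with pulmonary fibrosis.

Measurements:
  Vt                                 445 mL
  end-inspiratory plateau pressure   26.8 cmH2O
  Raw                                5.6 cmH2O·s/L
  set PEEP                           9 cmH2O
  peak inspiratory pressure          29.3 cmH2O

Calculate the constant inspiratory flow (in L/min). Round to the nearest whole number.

flow = (PIP − Pplat) / Raw = (29.3 − 26.8) / 5.6 = 0.4464 L/s × 60 = 26.784 L/min.

27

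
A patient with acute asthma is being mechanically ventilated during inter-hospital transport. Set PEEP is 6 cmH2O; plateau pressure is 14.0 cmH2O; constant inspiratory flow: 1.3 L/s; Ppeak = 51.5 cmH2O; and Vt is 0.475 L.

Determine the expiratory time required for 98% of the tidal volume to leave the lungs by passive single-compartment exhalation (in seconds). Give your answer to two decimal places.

R = (PIP − Pplat)/V̇ = (51.5 − 14.0) / 1.3 = 37.5/1.3 = 28.846 cmH2O·s/L.
C = Vt/(Pplat − PEEP) = 475.0 / (14.0 − 6) = 475.0/8.0 = 59.375 mL/cmH2O.
τ = R × C = 28.846 × 0.05938 L/cmH2O = 1.713 s.
t = −τ·ln(1 − 0.98) = −1.713·ln(0.02) = 6.701 s.

6.70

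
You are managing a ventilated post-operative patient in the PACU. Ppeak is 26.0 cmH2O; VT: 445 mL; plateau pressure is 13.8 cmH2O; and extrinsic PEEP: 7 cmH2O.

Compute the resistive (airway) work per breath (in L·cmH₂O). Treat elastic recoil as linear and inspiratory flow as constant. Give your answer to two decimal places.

5.43

With constant inspiratory flow the resistive pressure is constant at PIP − Pplat = 26.0 − 13.8 = 12.2 cmH2O, so resistive work = 12.2 × 0.445 = 5.429 L·cmH2O.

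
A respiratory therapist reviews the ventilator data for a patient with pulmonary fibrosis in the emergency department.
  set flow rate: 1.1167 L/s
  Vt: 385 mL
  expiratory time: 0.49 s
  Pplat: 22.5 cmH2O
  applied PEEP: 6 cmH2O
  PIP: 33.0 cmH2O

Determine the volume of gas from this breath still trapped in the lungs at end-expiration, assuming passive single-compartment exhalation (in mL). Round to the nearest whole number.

R = (PIP − Pplat)/V̇ = (33.0 − 22.5) / 1.1167 = 10.5/1.1167 = 9.403 cmH2O·s/L.
C = Vt/(Pplat − PEEP) = 385.0 / (22.5 − 6) = 385.0/16.5 = 23.333 mL/cmH2O.
τ = R × C = 9.403 × 0.02333 L/cmH2O = 0.2194 s.
Fraction remaining = e^(−Te/τ) = e^(−0.49/0.2194) = 0.1072.
Trapped volume = 385.0 × 0.1072 = 41.272 mL.

41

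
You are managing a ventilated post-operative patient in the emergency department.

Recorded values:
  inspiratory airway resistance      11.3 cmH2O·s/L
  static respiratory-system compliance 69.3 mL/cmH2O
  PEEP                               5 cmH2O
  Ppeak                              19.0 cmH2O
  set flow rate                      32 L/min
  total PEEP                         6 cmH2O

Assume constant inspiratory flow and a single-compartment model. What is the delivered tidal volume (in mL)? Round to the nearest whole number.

Flow: 32 L/min ÷ 60 = 0.5333 L/s.
Total PEEP = 6 cmH2O (set 5 + intrinsic 1); this is the baseline alveolar pressure.
Equation of motion (constant flow): PIP = Vt/C + R·V̇ + PEEP.
Vt/C = PIP − R·V̇ − PEEP = 19.0 − 6.026 − 6 = 6.974 cmH2O.
Vt = C × 6.974 = 69.3 × 6.974 = 483.3 mL.

483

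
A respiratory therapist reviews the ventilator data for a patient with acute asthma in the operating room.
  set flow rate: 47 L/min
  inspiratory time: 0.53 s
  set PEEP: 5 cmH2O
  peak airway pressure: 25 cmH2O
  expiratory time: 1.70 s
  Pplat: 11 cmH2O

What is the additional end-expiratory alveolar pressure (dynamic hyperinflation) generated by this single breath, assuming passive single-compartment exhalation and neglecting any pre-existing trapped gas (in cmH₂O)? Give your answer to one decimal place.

Flow: 47 L/min ÷ 60 = 0.7833 L/s.
Vt = flow × Ti = 0.7833 L/s × 0.53 s × 1000 mL/L = 415.15 mL.
R = (PIP − Pplat)/V̇ = (25 − 11) / 0.7833 = 14.0/0.7833 = 17.873 cmH2O·s/L.
C = Vt/(Pplat − PEEP) = 415.15 / (11 − 5) = 415.15/6.0 = 69.192 mL/cmH2O.
τ = R × C = 17.873 × 0.06919 L/cmH2O = 1.237 s.
Fraction remaining = e^(−Te/τ) = e^(−1.70/1.237) = 0.253; trapped volume = 415.15 × 0.253 = 105.03 mL.
Additional alveolar pressure from trapping ≈ V_trapped / C = 105.03 / 69.192 = 1.518 cmH2O.

1.5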